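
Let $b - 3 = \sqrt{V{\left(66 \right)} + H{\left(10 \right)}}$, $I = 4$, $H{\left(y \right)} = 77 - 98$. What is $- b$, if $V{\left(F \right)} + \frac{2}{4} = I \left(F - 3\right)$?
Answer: $-3 - \frac{\sqrt{922}}{2} \approx -18.182$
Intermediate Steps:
$H{\left(y \right)} = -21$ ($H{\left(y \right)} = 77 - 98 = -21$)
$V{\left(F \right)} = - \frac{25}{2} + 4 F$ ($V{\left(F \right)} = - \frac{1}{2} + 4 \left(F - 3\right) = - \frac{1}{2} + 4 \left(-3 + F\right) = - \frac{1}{2} + \left(-12 + 4 F\right) = - \frac{25}{2} + 4 F$)
$b = 3 + \frac{\sqrt{922}}{2}$ ($b = 3 + \sqrt{\left(- \frac{25}{2} + 4 \cdot 66\right) - 21} = 3 + \sqrt{\left(- \frac{25}{2} + 264\right) - 21} = 3 + \sqrt{\frac{503}{2} - 21} = 3 + \sqrt{\frac{461}{2}} = 3 + \frac{\sqrt{922}}{2} \approx 18.182$)
$- b = - (3 + \frac{\sqrt{922}}{2}) = -3 - \frac{\sqrt{922}}{2}$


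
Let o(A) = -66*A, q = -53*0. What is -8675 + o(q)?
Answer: -8675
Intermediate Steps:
q = 0
-8675 + o(q) = -8675 - 66*0 = -8675 + 0 = -8675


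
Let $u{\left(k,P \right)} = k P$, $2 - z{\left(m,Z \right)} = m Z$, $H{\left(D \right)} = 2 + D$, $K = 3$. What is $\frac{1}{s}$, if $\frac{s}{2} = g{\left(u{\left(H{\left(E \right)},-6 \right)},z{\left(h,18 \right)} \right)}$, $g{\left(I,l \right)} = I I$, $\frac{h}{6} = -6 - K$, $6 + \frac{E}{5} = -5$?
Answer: $\frac{1}{202248} \approx 4.9444 \cdot 10^{-6}$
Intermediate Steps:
$E = -55$ ($E = -30 + 5 \left(-5\right) = -30 - 25 = -55$)
$h = -54$ ($h = 6 \left(-6 - 3\right) = 6 \left(-9\right) = -54$)
$z{\left(m,Z \right)} = 2 - Z m$ ($z{\left(m,Z \right)} = 2 - m Z = 2 - Z m$)
$u{\left(k,P \right)} = P k$
$g{\left(I,l \right)} = I^{2}$
$s = 202248$ ($s = 2 \left(- 6 \left(2 - 55\right)\right)^{2} = 2 \left(\left(-6\right) \left(-53\right)\right)^{2} = 2 \cdot 318^{2} = 2 \cdot 101124 = 202248$)
$\frac{1}{s} = \frac{1}{202248}$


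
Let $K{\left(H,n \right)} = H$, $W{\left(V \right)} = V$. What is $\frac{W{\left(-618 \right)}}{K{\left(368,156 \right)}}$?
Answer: $- \frac{309}{184} \approx -1.6793$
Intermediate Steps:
$\frac{W{\left(-618 \right)}}{K{\left(368,156 \right)}} = - \frac{618}{368} = \left(-618\right) \frac{1}{368} = - \frac{309}{184}$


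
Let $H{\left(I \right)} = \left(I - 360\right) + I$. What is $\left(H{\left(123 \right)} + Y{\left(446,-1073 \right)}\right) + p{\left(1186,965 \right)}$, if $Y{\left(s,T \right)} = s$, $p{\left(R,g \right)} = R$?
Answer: $1518$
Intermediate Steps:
$H{\left(I \right)} = -360 + 2 I$ ($H{\left(I \right)} = \left(-360 + I\right) + I = -360 + 2 I$)
$\left(H{\left(123 \right)} + Y{\left(446,-1073 \right)}\right) + p{\left(1186,965 \right)} = \left(\left(-360 + 2 \cdot 123\right) + 446\right) + 1186 = \left(\left(-360 + 246\right) + 446\right) + 1186 = \left(-114 + 446\right) + 1186 = 332 + 1186 = 1518$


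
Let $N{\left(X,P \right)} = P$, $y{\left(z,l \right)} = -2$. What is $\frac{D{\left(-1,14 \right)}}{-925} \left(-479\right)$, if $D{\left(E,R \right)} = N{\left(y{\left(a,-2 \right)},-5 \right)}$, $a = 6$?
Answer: $- \frac{479}{185} \approx -2.5892$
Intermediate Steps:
$D{\left(E,R \right)} = -5$
$\frac{D{\left(-1,14 \right)}}{-925} \left(-479\right) = - \frac{5}{-925} \left(-479\right) = \left(-5\right) \left(- \frac{1}{925}\right) \left(-479\right) = \frac{1}{185} \left(-479\right) = - \frac{479}{185}$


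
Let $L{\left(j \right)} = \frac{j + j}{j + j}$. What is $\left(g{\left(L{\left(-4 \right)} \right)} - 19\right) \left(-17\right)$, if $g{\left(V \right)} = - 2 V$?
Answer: $357$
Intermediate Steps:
$L{\left(j \right)} = 1$ ($L{\left(j \right)} = \frac{2 j}{2 j} = 2 j \frac{1}{2 j} = 1$)
$\left(g{\left(L{\left(-4 \right)} \right)} - 19\right) \left(-17\right) = \left(\left(-2\right) 1 - 19\right) \left(-17\right) = \left(-2 - 19\right) \left(-17\right) = \left(-21\right) \left(-17\right) = 357$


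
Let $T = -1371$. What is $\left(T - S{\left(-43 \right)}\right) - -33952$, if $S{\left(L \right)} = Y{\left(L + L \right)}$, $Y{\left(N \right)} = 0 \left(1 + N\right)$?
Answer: $32581$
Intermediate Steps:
$Y{\left(N \right)} = 0$
$S{\left(L \right)} = 0$
$\left(T - S{\left(-43 \right)}\right) - -33952 = \left(-1371 - 0\right) - -33952 = \left(-1371 + 0\right) + 33952 = -1371 + 33952 = 32581$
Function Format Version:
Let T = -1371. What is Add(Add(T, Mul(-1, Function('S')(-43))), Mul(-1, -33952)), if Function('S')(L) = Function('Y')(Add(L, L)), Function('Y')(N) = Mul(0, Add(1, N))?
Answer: 32581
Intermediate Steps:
Function('Y')(N) = 0
Function('S')(L) = 0
Add(Add(T, Mul(-1, Function('S')(-43))), Mul(-1, -33952)) = Add(Add(-1371, Mul(-1, 0)), Mul(-1, -33952)) = Add(Add(-1371, 0), 33952) = Add(-1371, 33952) = 32581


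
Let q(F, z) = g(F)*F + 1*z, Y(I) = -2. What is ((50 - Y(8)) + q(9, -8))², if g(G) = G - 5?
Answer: 6400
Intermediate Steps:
g(G) = -5 + G
q(F, z) = z + F*(-5 + F) (q(F, z) = (-5 + F)*F + 1*z = F*(-5 + F) + z = z + F*(-5 + F))
((50 - Y(8)) + q(9, -8))² = ((50 - 1*(-2)) + (-8 + 9*(-5 + 9)))² = ((50 + 2) + (-8 + 9*4))² = (52 + (-8 + 36))² = (52 + 28)² = 80² = 6400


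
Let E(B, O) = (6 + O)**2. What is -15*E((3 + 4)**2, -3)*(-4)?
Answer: 540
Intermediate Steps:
-15*E((3 + 4)**2, -3)*(-4) = -15*(6 - 3)**2*(-4) = -15*3**2*(-4) = -15*9*(-4) = -135*(-4) = 540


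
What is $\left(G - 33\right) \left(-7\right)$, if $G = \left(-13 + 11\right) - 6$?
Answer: $287$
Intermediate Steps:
$G = -8$ ($G = -2 - 6 = -8$)
$\left(G - 33\right) \left(-7\right) = \left(-8 - 33\right) \left(-7\right) = \left(-41\right) \left(-7\right) = 287$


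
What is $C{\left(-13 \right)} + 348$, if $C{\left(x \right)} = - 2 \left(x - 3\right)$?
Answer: $380$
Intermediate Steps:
$C{\left(x \right)} = 6 - 2 x$ ($C{\left(x \right)} = - 2 \left(-3 + x\right) = 6 - 2 x$)
$C{\left(-13 \right)} + 348 = \left(6 - -26\right) + 348 = \left(6 + 26\right) + 348 = 32 + 348 = 380$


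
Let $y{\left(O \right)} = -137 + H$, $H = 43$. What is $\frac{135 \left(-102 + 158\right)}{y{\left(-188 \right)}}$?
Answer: $- \frac{3780}{47} \approx -80.426$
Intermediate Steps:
$y{\left(O \right)} = -94$ ($y{\left(O \right)} = -137 + 43 = -94$)
$\frac{135 \left(-102 + 158\right)}{y{\left(-188 \right)}} = \frac{135 \left(-102 + 158\right)}{-94} = 135 \cdot 56 \left(- \frac{1}{94}\right) = 7560 \left(- \frac{1}{94}\right) = - \frac{3780}{47}$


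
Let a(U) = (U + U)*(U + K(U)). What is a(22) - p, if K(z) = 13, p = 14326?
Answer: -12786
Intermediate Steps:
a(U) = 2*U*(13 + U) (a(U) = (U + U)*(U + 13) = (2*U)*(13 + U) = 2*U*(13 + U))
a(22) - p = 2*22*(13 + 22) - 1*14326 = 2*22*35 - 14326 = 1540 - 14326 = -12786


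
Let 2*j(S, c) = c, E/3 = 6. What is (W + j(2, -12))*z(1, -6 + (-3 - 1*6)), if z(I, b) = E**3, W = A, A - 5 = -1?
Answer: -11664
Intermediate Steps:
E = 18 (E = 3*6 = 18)
j(S, c) = c/2
A = 4 (A = 5 - 1 = 4)
W = 4
z(I, b) = 5832 (z(I, b) = 18**3 = 5832)
(W + j(2, -12))*z(1, -6 + (-3 - 1*6)) = (4 + (1/2)*(-12))*5832 = (4 - 6)*5832 = -2*5832 = -11664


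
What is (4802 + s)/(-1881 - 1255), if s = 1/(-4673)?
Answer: -22439745/14654528 ≈ -1.5313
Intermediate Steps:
s = -1/4673 ≈ -0.00021400
(4802 + s)/(-1881 - 1255) = (4802 - 1/4673)/(-1881 - 1255) = (22439745/4673)/(-3136) = (22439745/4673)*(-1/3136) = -22439745/14654528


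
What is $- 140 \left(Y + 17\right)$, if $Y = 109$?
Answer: $-17640$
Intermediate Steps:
$- 140 \left(Y + 17\right) = - 140 \left(109 + 17\right) = \left(-140\right) 126 = -17640$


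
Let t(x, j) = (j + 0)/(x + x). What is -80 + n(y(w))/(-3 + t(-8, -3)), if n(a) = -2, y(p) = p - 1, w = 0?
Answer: -3568/45 ≈ -79.289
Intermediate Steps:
y(p) = -1 + p
t(x, j) = j/(2*x) (t(x, j) = j/((2*x)) = j*(1/(2*x)) = j/(2*x))
-80 + n(y(w))/(-3 + t(-8, -3)) = -80 - 2/(-3 + (1/2)*(-3)/(-8)) = -80 - 2/(-3 + (1/2)*(-3)*(-1/8)) = -80 - 2/(-3 + 3/16) = -80 - 2/(-45/16) = -80 - 16/45*(-2) = -80 + 32/45 = -3568/45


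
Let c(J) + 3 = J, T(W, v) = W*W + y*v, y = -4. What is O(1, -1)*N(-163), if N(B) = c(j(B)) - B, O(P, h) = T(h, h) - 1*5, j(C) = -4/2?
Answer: 0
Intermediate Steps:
T(W, v) = W² - 4*v (T(W, v) = W*W - 4*v = W² - 4*v)
j(C) = -2 (j(C) = -4*½ = -2)
c(J) = -3 + J
O(P, h) = -5 + h² - 4*h (O(P, h) = (h² - 4*h) - 1*5 = (h² - 4*h) - 5 = -5 + h² - 4*h)
N(B) = -5 - B (N(B) = (-3 - 2) - B = -5 - B)
O(1, -1)*N(-163) = (-5 + (-1)² - 4*(-1))*(-5 - 1*(-163)) = (-5 + 1 + 4)*(-5 + 163) = 0*158 = 0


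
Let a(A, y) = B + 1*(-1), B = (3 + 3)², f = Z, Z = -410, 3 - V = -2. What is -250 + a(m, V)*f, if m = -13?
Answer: -14600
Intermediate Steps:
V = 5 (V = 3 - 1*(-2) = 3 + 2 = 5)
f = -410
B = 36 (B = 6² = 36)
a(A, y) = 35 (a(A, y) = 36 + 1*(-1) = 36 - 1 = 35)
-250 + a(m, V)*f = -250 + 35*(-410) = -250 - 14350 = -14600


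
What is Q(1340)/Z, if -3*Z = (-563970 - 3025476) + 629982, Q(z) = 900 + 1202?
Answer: 1051/493244 ≈ 0.0021308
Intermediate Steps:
Q(z) = 2102
Z = 986488 (Z = -((-563970 - 3025476) + 629982)/3 = -(-3589446 + 629982)/3 = -⅓*(-2959464) = 986488)
Q(1340)/Z = 2102/986488 = 2102*(1/986488) = 1051/493244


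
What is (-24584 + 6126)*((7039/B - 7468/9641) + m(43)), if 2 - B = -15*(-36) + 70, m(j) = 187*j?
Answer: -434332902793845/2930864 ≈ -1.4819e+8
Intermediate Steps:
B = -608 (B = 2 - (-15*(-36) + 70) = 2 - (540 + 70) = 2 - 1*610 = 2 - 610 = -608)
(-24584 + 6126)*((7039/B - 7468/9641) + m(43)) = (-24584 + 6126)*((7039/(-608) - 7468/9641) + 187*43) = -18458*((7039*(-1/608) - 7468*1/9641) + 8041) = -18458*((-7039/608 - 7468/9641) + 8041) = -18458*(-72403543/5861728 + 8041) = -18458*47061751305/5861728 = -434332902793845/2930864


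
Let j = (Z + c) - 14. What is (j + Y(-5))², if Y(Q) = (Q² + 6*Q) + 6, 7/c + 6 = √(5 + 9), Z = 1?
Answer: 47161/242 + 1071*√14/121 ≈ 228.00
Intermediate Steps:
c = 7/(-6 + √14) (c = 7/(-6 + √(5 + 9)) = 7/(-6 + √14) ≈ -3.0996)
Y(Q) = 6 + Q² + 6*Q
j = -164/11 - 7*√14/22 (j = (1 + (-21/11 - 7*√14/22)) - 14 = (-10/11 - 7*√14/22) - 14 = -164/11 - 7*√14/22 ≈ -16.100)
(j + Y(-5))² = ((-164/11 - 7*√14/22) + (6 + (-5)² + 6*(-5)))² = ((-164/11 - 7*√14/22) + (6 + 25 - 30))² = ((-164/11 - 7*√14/22) + 1)² = (-153/11 - 7*√14/22)²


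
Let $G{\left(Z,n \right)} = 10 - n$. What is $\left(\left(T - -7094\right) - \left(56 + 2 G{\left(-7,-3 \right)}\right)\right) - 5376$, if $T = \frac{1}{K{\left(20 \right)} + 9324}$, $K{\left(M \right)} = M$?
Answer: $\frac{15286785}{9344} \approx 1636.0$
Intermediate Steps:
$T = \frac{1}{9344}$ ($T = \frac{1}{20 + 9324} = \frac{1}{9344} \approx 0.00010702$)
$\left(\left(T - -7094\right) - \left(56 + 2 G{\left(-7,-3 \right)}\right)\right) - 5376 = \left(\left(\frac{1}{9344} - -7094\right) - \left(56 + 2 \left(10 - -3\right)\right)\right) - 5376 = \left(\left(\frac{1}{9344} + 7094\right) - \left(56 + 2 \left(10 + 3\right)\right)\right) - 5376 = \left(\frac{66286337}{9344} - 82\right) - 5376 = \frac{65520129}{9344} - 5376 = \frac{15286785}{9344}$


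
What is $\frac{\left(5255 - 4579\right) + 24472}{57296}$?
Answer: $\frac{6287}{14324} \approx 0.43891$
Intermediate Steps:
$\frac{\left(5255 - 4579\right) + 24472}{57296} = \left(676 + 24472\right) \frac{1}{57296} = 25148 \cdot \frac{1}{57296} = \frac{6287}{14324}$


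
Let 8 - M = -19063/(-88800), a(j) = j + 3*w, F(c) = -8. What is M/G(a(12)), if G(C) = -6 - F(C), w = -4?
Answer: 691337/177600 ≈ 3.8927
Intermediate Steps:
a(j) = -12 + j (a(j) = j + 3*(-4) = j - 12 = -12 + j)
G(C) = 2 (G(C) = -6 - 1*(-8) = -6 + 8 = 2)
M = 691337/88800 (M = 8 - (-19063)/(-88800) = 8 - (-19063)*(-1)/88800 = 8 - 1*19063/88800 = 8 - 19063/88800 = 691337/88800 ≈ 7.7853)
M/G(a(12)) = (691337/88800)/2 = (691337/88800)*(½) = 691337/177600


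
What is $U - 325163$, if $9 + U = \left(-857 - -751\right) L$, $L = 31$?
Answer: $-328458$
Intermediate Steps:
$U = -3295$ ($U = -9 + \left(-857 - -751\right) 31 = -9 + \left(-857 + 751\right) 31 = -9 - 3286 = -3295$)
$U - 325163 = -3295 - 325163 = -328458$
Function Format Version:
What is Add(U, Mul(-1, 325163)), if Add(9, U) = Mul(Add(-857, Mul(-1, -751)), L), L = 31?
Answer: -328458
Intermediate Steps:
U = -3295 (U = Add(-9, Mul(Add(-857, Mul(-1, -751)), 31)) = Add(-9, Mul(Add(-857, 751), 31)) = Add(-9, Mul(-106, 31)) = Add(-9, -3286) = -3295)
Add(U, Mul(-1, 325163)) = Add(-3295, Mul(-1, 325163)) = Add(-3295, -325163) = -328458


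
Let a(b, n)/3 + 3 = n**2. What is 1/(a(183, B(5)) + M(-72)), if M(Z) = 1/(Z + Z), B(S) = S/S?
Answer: -144/865 ≈ -0.16647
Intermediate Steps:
B(S) = 1
M(Z) = 1/(2*Z)
a(b, n) = -9 + 3*n**2
1/(a(183, B(5)) + M(-72)) = 1/((-9 + 3*1**2) + (1/2)/(-72)) = 1/((-9 + 3*1) + (1/2)*(-1/72)) = 1/((-9 + 3) - 1/144) = 1/(-6 - 1/144) = 1/(-865/144) = -144/865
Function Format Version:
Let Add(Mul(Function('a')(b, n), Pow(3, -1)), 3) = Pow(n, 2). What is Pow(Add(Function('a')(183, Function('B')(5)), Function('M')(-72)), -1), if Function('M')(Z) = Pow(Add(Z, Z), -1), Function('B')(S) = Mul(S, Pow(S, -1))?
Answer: Rational(-144, 865) ≈ -0.16647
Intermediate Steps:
Function('B')(S) = 1
Function('M')(Z) = Mul(Rational(1, 2), Pow(Z, -1)) (Function('M')(Z) = Pow(Mul(2, Z), -1) = Mul(Rational(1, 2), Pow(Z, -1)))
Function('a')(b, n) = Add(-9, Mul(3, Pow(n, 2)))
Pow(Add(Function('a')(183, Function('B')(5)), Function('M')(-72)), -1) = Pow(Add(Add(-9, Mul(3, Pow(1, 2))), Mul(Rational(1, 2), Pow(-72, -1))), -1) = Pow(Add(Add(-9, Mul(3, 1)), Mul(Rational(1, 2), Rational(-1, 72))), -1) = Pow(Add(Add(-9, 3), Rational(-1, 144)), -1) = Pow(Add(-6, Rational(-1, 144)), -1) = Pow(Rational(-865, 144), -1) = Rational(-144, 865)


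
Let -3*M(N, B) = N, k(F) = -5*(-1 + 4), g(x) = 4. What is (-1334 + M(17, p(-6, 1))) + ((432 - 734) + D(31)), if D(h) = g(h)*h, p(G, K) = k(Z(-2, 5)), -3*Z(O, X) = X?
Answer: -4553/3 ≈ -1517.7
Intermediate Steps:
Z(O, X) = -X/3
k(F) = -15 (k(F) = -5*3 = -15)
p(G, K) = -15
M(N, B) = -N/3
D(h) = 4*h
(-1334 + M(17, p(-6, 1))) + ((432 - 734) + D(31)) = (-1334 - ⅓*17) + ((432 - 734) + 4*31) = (-1334 - 17/3) + (-302 + 124) = -4019/3 - 178 = -4553/3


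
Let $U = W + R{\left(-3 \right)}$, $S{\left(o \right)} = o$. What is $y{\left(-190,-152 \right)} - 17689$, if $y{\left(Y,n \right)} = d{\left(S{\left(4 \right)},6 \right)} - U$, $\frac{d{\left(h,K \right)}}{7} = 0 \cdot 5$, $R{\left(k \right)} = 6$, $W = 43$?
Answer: $-17738$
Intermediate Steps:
$d{\left(h,K \right)} = 0$ ($d{\left(h,K \right)} = 7 \cdot 0 \cdot 5 = 7 \cdot 0 = 0$)
$U = 49$ ($U = 43 + 6 = 49$)
$y{\left(Y,n \right)} = -49$ ($y{\left(Y,n \right)} = 0 - 49 = -49$)
$y{\left(-190,-152 \right)} - 17689 = -49 - 17689 = -17738$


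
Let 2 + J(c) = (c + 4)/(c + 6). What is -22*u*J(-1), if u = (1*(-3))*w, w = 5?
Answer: -462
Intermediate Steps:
J(c) = -2 + (4 + c)/(6 + c) (J(c) = -2 + (c + 4)/(c + 6) = -2 + (4 + c)/(6 + c))
u = -15 (u = (1*(-3))*5 = -3*5 = -15)
-22*u*J(-1) = -(-330)*(-8 - 1*(-1))/(6 - 1) = -(-330)*(-8 + 1)/5 = -(-330)*(⅕)*(-7) = -(-330)*(-7)/5 = -22*21 = -462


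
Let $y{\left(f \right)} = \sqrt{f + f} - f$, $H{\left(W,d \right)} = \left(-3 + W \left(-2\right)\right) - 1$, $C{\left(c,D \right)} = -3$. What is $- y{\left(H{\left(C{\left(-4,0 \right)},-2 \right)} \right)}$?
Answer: $0$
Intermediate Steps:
$H{\left(W,d \right)} = -4 - 2 W$ ($H{\left(W,d \right)} = \left(-3 - 2 W\right) - 1 = -4 - 2 W$)
$y{\left(f \right)} = - f + \sqrt{2} \sqrt{f}$ ($y{\left(f \right)} = \sqrt{2 f} - f = \sqrt{2} \sqrt{f} - f = - f + \sqrt{2} \sqrt{f}$)
$- y{\left(H{\left(C{\left(-4,0 \right)},-2 \right)} \right)} = - (- (-4 - -6) + \sqrt{2} \sqrt{-4 - -6}) = - (- (-4 + 6) + \sqrt{2} \sqrt{-4 + 6}) = - (\left(-1\right) 2 + \sqrt{2} \sqrt{2}) = - (-2 + 2) = \left(-1\right) 0 = 0$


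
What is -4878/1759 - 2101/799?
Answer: -7593181/1405441 ≈ -5.4027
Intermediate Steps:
-4878/1759 - 2101/799 = -7593181/1405441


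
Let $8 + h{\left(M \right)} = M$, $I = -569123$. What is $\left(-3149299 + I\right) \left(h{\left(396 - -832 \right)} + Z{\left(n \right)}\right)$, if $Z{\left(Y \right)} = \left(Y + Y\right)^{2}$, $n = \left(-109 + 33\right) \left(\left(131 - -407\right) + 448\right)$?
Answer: $-83521773054300888$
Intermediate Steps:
$h{\left(M \right)} = -8 + M$
$n = -74936$ ($n = - 76 \left(\left(131 + 407\right) + 448\right) = - 76 \left(538 + 448\right) = \left(-76\right) 986 = -74936$)
$Z{\left(Y \right)} = 4 Y^{2}$ ($Z{\left(Y \right)} = \left(2 Y\right)^{2} = 4 Y^{2}$)
$\left(-3149299 + I\right) \left(h{\left(396 - -832 \right)} + Z{\left(n \right)}\right) = \left(-3149299 - 569123\right) \left(\left(-8 + \left(396 - -832\right)\right) + 4 \left(-74936\right)^{2}\right) = - 3718422 \left(\left(-8 + \left(396 + 832\right)\right) + 4 \cdot 5615404096\right) = - 3718422 \left(\left(-8 + 1228\right) + 22461616384\right) = - 3718422 \left(1220 + 22461616384\right) = \left(-3718422\right) 22461617604 = -83521773054300888$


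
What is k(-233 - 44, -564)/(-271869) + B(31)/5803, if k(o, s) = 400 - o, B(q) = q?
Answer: 4499308/1577655807 ≈ 0.0028519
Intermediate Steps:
k(-233 - 44, -564)/(-271869) + B(31)/5803 = (400 - (-233 - 44))/(-271869) + 31/5803 = (400 - 1*(-277))*(-1/271869) + 31*(1/5803) = (400 + 277)*(-1/271869) + 31/5803 = 677*(-1/271869) + 31/5803 = -677/271869 + 31/5803 = 4499308/1577655807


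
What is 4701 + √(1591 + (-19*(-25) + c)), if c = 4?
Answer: 4701 + 3*√230 ≈ 4746.5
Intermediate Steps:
4701 + √(1591 + (-19*(-25) + c)) = 4701 + √(1591 + (-19*(-25) + 4)) = 4701 + √(1591 + (475 + 4)) = 4701 + √(1591 + 479) = 4701 + √2070 = 4701 + 3*√230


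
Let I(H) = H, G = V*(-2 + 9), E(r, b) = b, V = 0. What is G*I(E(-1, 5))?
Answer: 0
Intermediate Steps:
G = 0 (G = 0*(-2 + 9) = 0*7 = 0)
G*I(E(-1, 5)) = 0*5 = 0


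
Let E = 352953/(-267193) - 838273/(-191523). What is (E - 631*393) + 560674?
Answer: 16001682084041119/51173604939 ≈ 3.1269e+5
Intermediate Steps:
E = 156382060270/51173604939 (E = 352953*(-1/267193) - 838273*(-1/191523) = -352953/267193 + 838273/191523 = 156382060270/51173604939 ≈ 3.0559)
(E - 631*393) + 560674 = (156382060270/51173604939 - 631*393) + 560674 = (156382060270/51173604939 - 247983) + 560674 = -12690027691527767/51173604939 + 560674 = 16001682084041119/51173604939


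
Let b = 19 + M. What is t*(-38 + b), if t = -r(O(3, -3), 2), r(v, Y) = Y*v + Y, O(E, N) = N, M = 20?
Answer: 4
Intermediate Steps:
b = 39 (b = 19 + 20 = 39)
r(v, Y) = Y + Y*v
t = 4 (t = -2*(1 - 3) = -2*(-2) = -1*(-4) = 4)
t*(-38 + b) = 4*(-38 + 39) = 4*1 = 4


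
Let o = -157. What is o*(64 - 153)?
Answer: 13973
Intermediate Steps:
o*(64 - 153) = -157*(64 - 153) = -157*(-89) = 13973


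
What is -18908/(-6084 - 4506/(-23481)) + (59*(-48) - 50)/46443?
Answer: 3368000009888/1105760597469 ≈ 3.0459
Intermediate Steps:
-18908/(-6084 - 4506/(-23481)) + (59*(-48) - 50)/46443 = -18908/(-6084 - 4506*(-1)/23481) + (-2832 - 50)*(1/46443) = -18908/(-6084 - 1*(-1502/7827)) - 2882*1/46443 = -18908/(-6084 + 1502/7827) - 2882/46443 = -18908/(-47617966/7827) - 2882/46443 = -18908*(-7827/47617966) - 2882/46443 = 73996458/23808983 - 2882/46443 = 3368000009888/1105760597469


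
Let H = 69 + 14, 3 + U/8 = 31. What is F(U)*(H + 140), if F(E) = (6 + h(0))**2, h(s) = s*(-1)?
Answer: 8028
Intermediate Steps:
h(s) = -s
U = 224 (U = -24 + 8*31 = -24 + 248 = 224)
F(E) = 36 (F(E) = (6 - 1*0)**2 = (6 + 0)**2 = 6**2 = 36)
H = 83
F(U)*(H + 140) = 36*(83 + 140) = 36*223 = 8028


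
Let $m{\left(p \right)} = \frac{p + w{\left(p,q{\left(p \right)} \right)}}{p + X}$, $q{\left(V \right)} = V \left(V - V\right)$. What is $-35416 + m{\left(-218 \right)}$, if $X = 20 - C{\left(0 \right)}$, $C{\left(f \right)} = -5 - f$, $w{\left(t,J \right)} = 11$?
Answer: $- \frac{6835081}{193} \approx -35415.0$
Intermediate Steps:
$q{\left(V \right)} = 0$ ($q{\left(V \right)} = V 0 = 0$)
$X = 25$ ($X = 20 - \left(-5 - 0\right) = 20 - \left(-5 + 0\right) = 20 - -5 = 20 + 5 = 25$)
$m{\left(p \right)} = \frac{11 + p}{25 + p}$ ($m{\left(p \right)} = \frac{p + 11}{p + 25} = \frac{11 + p}{25 + p}$)
$-35416 + m{\left(-218 \right)} = -35416 + \frac{11 - 218}{25 - 218} = -35416 + \frac{1}{-193} \left(-207\right) = -35416 - - \frac{207}{193} = -35416 + \frac{207}{193} = - \frac{6835081}{193}$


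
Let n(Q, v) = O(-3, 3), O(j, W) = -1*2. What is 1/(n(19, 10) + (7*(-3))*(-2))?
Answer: 1/40 ≈ 0.025000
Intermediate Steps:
O(j, W) = -2
n(Q, v) = -2
1/(n(19, 10) + (7*(-3))*(-2)) = 1/(-2 + (7*(-3))*(-2)) = 1/(-2 - 21*(-2)) = 1/(-2 + 42) = 1/40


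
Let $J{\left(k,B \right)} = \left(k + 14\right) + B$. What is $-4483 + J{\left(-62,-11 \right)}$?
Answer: $-4542$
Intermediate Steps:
$J{\left(k,B \right)} = 14 + B + k$ ($J{\left(k,B \right)} = \left(14 + k\right) + B = 14 + B + k$)
$-4483 + J{\left(-62,-11 \right)} = -4483 - 59 = -4542$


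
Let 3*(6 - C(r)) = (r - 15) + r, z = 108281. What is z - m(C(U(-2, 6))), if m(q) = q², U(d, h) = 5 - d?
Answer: 974168/9 ≈ 1.0824e+5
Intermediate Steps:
C(r) = 11 - 2*r/3 (C(r) = 6 - ((r - 15) + r)/3 = 6 - ((-15 + r) + r)/3 = 6 - (-15 + 2*r)/3 = 6 + (5 - 2*r/3) = 11 - 2*r/3)
z - m(C(U(-2, 6))) = 108281 - (11 - 2*(5 - 1*(-2))/3)² = 108281 - (11 - 2*(5 + 2)/3)² = 108281 - (11 - ⅔*7)² = 108281 - (11 - 14/3)² = 108281 - (19/3)² = 108281 - 1*361/9 = 108281 - 361/9 = 974168/9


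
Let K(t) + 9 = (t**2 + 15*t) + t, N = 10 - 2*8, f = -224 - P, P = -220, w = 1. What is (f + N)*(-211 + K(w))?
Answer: 2030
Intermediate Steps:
f = -4 (f = -224 - 1*(-220) = -224 + 220 = -4)
N = -6 (N = 10 - 16 = -6)
K(t) = -9 + t**2 + 16*t (K(t) = -9 + ((t**2 + 15*t) + t) = -9 + (t**2 + 16*t) = -9 + t**2 + 16*t)
(f + N)*(-211 + K(w)) = (-4 - 6)*(-211 + (-9 + 1**2 + 16*1)) = -10*(-211 + (-9 + 1 + 16)) = -10*(-211 + 8) = -10*(-203) = 2030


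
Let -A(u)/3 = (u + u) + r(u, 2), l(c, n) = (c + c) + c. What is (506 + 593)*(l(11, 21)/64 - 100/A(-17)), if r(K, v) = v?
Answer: -110999/192 ≈ -578.12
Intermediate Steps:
l(c, n) = 3*c (l(c, n) = 2*c + c = 3*c)
A(u) = -6 - 6*u (A(u) = -3*((u + u) + 2) = -3*(2*u + 2) = -3*(2 + 2*u) = -6 - 6*u)
(506 + 593)*(l(11, 21)/64 - 100/A(-17)) = (506 + 593)*((3*11)/64 - 100/(-6 - 6*(-17))) = 1099*(33*(1/64) - 100/(-6 + 102)) = 1099*(33/64 - 100/96) = 1099*(33/64 - 100*1/96) = 1099*(33/64 - 25/24) = 1099*(-101/192) = -110999/192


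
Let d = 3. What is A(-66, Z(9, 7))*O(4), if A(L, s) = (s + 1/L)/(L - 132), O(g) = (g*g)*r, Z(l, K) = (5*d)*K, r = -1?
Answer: 27716/3267 ≈ 8.4836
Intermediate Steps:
Z(l, K) = 15*K (Z(l, K) = (5*3)*K = 15*K)
O(g) = -g² (O(g) = (g*g)*(-1) = g²*(-1) = -g²)
A(L, s) = (s + 1/L)/(-132 + L)
A(-66, Z(9, 7))*O(4) = ((1 - 990*7)/((-66)*(-132 - 66)))*(-1*4²) = (-1/66*(1 - 66*105)/(-198))*(-1*16) = -1/66*(-1/198)*(1 - 6930)*(-16) = -1/66*(-1/198)*(-6929)*(-16) = -6929/13068*(-16) = 27716/3267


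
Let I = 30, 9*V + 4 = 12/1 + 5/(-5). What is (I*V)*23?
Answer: 1610/3 ≈ 536.67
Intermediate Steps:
V = 7/9 (V = -4/9 + (12/1 + 5/(-5))/9 = -4/9 + (12*1 + 5*(-1/5))/9 = -4/9 + (12 - 1)/9 = -4/9 + (1/9)*11 = -4/9 + 11/9 = 7/9 ≈ 0.77778)
(I*V)*23 = (30*(7/9))*23 = (70/3)*23 = 1610/3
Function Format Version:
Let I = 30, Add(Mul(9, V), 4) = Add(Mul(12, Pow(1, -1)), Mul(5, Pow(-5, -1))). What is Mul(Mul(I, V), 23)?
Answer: Rational(1610, 3) ≈ 536.67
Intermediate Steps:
V = Rational(7, 9) (V = Add(Rational(-4, 9), Mul(Rational(1, 9), Add(Mul(12, Pow(1, -1)), Mul(5, Pow(-5, -1))))) = Add(Rational(-4, 9), Mul(Rational(1, 9), Add(Mul(12, 1), Mul(5, Rational(-1, 5))))) = Add(Rational(-4, 9), Mul(Rational(1, 9), Add(12, -1))) = Add(Rational(-4, 9), Mul(Rational(1, 9), 11)) = Add(Rational(-4, 9), Rational(11, 9)) = Rational(7, 9) ≈ 0.77778)
Mul(Mul(I, V), 23) = Mul(Mul(30, Rational(7, 9)), 23) = Mul(Rational(70, 3), 23) = Rational(1610, 3)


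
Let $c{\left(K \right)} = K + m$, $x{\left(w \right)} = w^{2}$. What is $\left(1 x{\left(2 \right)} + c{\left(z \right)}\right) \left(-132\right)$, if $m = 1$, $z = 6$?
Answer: $-1452$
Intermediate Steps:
$c{\left(K \right)} = 1 + K$ ($c{\left(K \right)} = K + 1 = 1 + K$)
$\left(1 x{\left(2 \right)} + c{\left(z \right)}\right) \left(-132\right) = \left(1 \cdot 2^{2} + \left(1 + 6\right)\right) \left(-132\right) = \left(1 \cdot 4 + 7\right) \left(-132\right) = \left(4 + 7\right) \left(-132\right) = 11 \left(-132\right) = -1452$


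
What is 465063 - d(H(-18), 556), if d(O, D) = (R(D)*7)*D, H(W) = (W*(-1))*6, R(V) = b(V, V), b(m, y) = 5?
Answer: 445603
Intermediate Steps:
R(V) = 5
H(W) = -6*W (H(W) = -W*6 = -6*W)
d(O, D) = 35*D (d(O, D) = (5*7)*D = 35*D)
465063 - d(H(-18), 556) = 465063 - 35*556 = 465063 - 1*19460 = 465063 - 19460 = 445603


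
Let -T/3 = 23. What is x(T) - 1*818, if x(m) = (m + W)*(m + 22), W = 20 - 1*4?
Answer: 1673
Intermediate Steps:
T = -69 (T = -3*23 = -69)
W = 16 (W = 20 - 4 = 16)
x(m) = (16 + m)*(22 + m) (x(m) = (m + 16)*(m + 22) = (16 + m)*(22 + m))
x(T) - 1*818 = (352 + (-69)**2 + 38*(-69)) - 1*818 = (352 + 4761 - 2622) - 818 = 2491 - 818 = 1673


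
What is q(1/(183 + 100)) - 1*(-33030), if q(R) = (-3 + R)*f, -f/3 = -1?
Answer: 9344946/283 ≈ 33021.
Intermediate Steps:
f = 3 (f = -3*(-1) = 3)
q(R) = -9 + 3*R (q(R) = (-3 + R)*3 = -9 + 3*R)
q(1/(183 + 100)) - 1*(-33030) = (-9 + 3/(183 + 100)) - 1*(-33030) = (-9 + 3/283) + 33030 = -2544/283 + 33030 = 9344946/283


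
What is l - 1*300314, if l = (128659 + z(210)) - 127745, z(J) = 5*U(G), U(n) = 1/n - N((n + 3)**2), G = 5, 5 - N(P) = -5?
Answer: -299449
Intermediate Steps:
N(P) = 10 (N(P) = 5 - 1*(-5) = 5 + 5 = 10)
U(n) = -10 + 1/n (U(n) = 1/n - 1*10 = 1/n - 10 = -10 + 1/n)
z(J) = -49 (z(J) = 5*(-10 + 1/5) = 5*(-49/5) = -49)
l = 865 (l = (128659 - 49) - 127745 = 128610 - 127745 = 865)
l - 1*300314 = 865 - 1*300314 = 865 - 300314 = -299449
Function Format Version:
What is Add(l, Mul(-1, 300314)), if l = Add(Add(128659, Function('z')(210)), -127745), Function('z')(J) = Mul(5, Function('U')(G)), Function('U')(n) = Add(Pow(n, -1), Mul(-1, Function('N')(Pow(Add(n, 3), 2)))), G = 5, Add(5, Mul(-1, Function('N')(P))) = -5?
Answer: -299449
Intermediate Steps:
Function('N')(P) = 10 (Function('N')(P) = Add(5, Mul(-1, -5)) = Add(5, 5) = 10)
Function('U')(n) = Add(-10, Pow(n, -1)) (Function('U')(n) = Add(Pow(n, -1), Mul(-1, 10)) = Add(Pow(n, -1), -10) = Add(-10, Pow(n, -1)))
Function('z')(J) = -49 (Function('z')(J) = Mul(5, Add(-10, Pow(5, -1))) = Mul(5, Add(-10, Rational(1, 5))) = Mul(5, Rational(-49, 5)) = -49)
l = 865 (l = Add(Add(128659, -49), -127745) = Add(128610, -127745) = 865)
Add(l, Mul(-1, 300314)) = Add(865, Mul(-1, 300314)) = Add(865, -300314) = -299449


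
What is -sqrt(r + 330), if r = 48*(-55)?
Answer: -I*sqrt(2310) ≈ -48.062*I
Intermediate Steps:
r = -2640
-sqrt(r + 330) = -sqrt(-2640 + 330) = -sqrt(-2310) = -I*sqrt(2310)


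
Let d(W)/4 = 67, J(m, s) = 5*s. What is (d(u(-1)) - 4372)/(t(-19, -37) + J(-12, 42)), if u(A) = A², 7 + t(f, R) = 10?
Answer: -1368/71 ≈ -19.268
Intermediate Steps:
t(f, R) = 3 (t(f, R) = -7 + 10 = 3)
d(W) = 268 (d(W) = 4*67 = 268)
(d(u(-1)) - 4372)/(t(-19, -37) + J(-12, 42)) = (268 - 4372)/(3 + 5*42) = -4104/(3 + 210) = -4104/213 = -4104*1/213 = -1368/71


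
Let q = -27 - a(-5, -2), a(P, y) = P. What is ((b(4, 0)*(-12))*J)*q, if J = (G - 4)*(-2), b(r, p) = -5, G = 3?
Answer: -2640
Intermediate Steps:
J = 2 (J = (3 - 4)*(-2) = -1*(-2) = 2)
q = -22 (q = -27 - 1*(-5) = -27 + 5 = -22)
((b(4, 0)*(-12))*J)*q = (-5*(-12)*2)*(-22) = (60*2)*(-22) = 120*(-22) = -2640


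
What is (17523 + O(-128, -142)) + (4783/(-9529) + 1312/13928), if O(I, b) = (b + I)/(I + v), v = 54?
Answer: 10758125322115/613829593 ≈ 17526.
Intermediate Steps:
O(I, b) = (I + b)/(54 + I) (O(I, b) = (b + I)/(I + 54) = (I + b)/(54 + I))
(17523 + O(-128, -142)) + (4783/(-9529) + 1312/13928) = (17523 + (-128 - 142)/(54 - 128)) + (4783/(-9529) + 1312/13928) = (17523 - 270/(-74)) + (4783*(-1/9529) + 1312*(1/13928)) = (17523 - 1/74*(-270)) + (-4783/9529 + 164/1741) = (17523 + 135/37) - 6764447/16589989 = 648486/37 - 6764447/16589989 = 10758125322115/613829593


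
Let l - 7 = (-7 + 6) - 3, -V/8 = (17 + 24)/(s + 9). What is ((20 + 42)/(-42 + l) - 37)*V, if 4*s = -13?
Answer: 1974560/897 ≈ 2201.3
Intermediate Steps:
s = -13/4 (s = (¼)*(-13) = -13/4 ≈ -3.2500)
V = -1312/23 (V = -8*(17 + 24)/(-13/4 + 9) = -328/23/4 = -328*4/23 = -8*164/23 = -1312/23 ≈ -57.043)
l = 3 (l = 7 + ((-7 + 6) - 3) = 7 + (-1 - 3) = 7 - 4 = 3)
((20 + 42)/(-42 + l) - 37)*V = ((20 + 42)/(-42 + 3) - 37)*(-1312/23) = (62/(-39) - 37)*(-1312/23) = (62*(-1/39) - 37)*(-1312/23) = (-62/39 - 37)*(-1312/23) = -1505/39*(-1312/23) = 1974560/897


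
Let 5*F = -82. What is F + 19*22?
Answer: 2008/5 ≈ 401.60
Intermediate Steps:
F = -82/5 (F = (⅕)*(-82) = -82/5 ≈ -16.400)
F + 19*22 = -82/5 + 19*22 = -82/5 + 418 = 2008/5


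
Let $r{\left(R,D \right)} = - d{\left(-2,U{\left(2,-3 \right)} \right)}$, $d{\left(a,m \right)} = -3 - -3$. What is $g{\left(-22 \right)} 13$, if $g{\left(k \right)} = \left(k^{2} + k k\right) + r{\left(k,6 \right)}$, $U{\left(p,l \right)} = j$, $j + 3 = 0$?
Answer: $12584$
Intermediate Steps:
$j = -3$ ($j = -3 + 0 = -3$)
$U{\left(p,l \right)} = -3$
$d{\left(a,m \right)} = 0$ ($d{\left(a,m \right)} = -3 + 3 = 0$)
$r{\left(R,D \right)} = 0$ ($r{\left(R,D \right)} = \left(-1\right) 0 = 0$)
$g{\left(k \right)} = 2 k^{2}$ ($g{\left(k \right)} = \left(k^{2} + k k\right) + 0 = \left(k^{2} + k^{2}\right) + 0 = 2 k^{2} + 0 = 2 k^{2}$)
$g{\left(-22 \right)} 13 = 2 \left(-22\right)^{2} \cdot 13 = 2 \cdot 484 \cdot 13 = 968 \cdot 13 = 12584$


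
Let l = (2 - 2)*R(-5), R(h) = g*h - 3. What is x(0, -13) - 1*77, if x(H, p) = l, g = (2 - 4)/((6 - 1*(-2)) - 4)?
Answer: -77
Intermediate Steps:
g = -½ (g = -2/((6 + 2) - 4) = -2/(8 - 4) = -2/4 = -2*¼ = -½ ≈ -0.50000)
R(h) = -3 - h/2 (R(h) = -h/2 - 3 = -3 - h/2)
l = 0 (l = (2 - 2)*(-3 - ½*(-5)) = 0*(-3 + 5/2) = 0*(-½) = 0)
x(H, p) = 0
x(0, -13) - 1*77 = 0 - 1*77 = 0 - 77 = -77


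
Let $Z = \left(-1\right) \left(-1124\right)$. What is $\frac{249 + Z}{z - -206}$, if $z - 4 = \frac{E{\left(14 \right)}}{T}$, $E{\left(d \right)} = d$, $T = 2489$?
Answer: $\frac{3417397}{522704} \approx 6.5379$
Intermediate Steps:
$z = \frac{9970}{2489}$ ($z = 4 + \frac{14}{2489} = \frac{9970}{2489} \approx 4.0056$)
$Z = 1124$
$\frac{249 + Z}{z - -206} = \frac{249 + 1124}{\frac{9970}{2489} - -206} = \frac{1373}{\frac{9970}{2489} + \left(-14 + 220\right)} = \frac{1373}{\frac{9970}{2489} + 206} = \frac{1373}{\frac{522704}{2489}} = 1373 \cdot \frac{2489}{522704} = \frac{3417397}{522704}$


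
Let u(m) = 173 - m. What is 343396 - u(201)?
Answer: 343424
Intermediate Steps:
343396 - u(201) = 343396 - (173 - 1*201) = 343396 - (173 - 201) = 343396 - 1*(-28) = 343396 + 28 = 343424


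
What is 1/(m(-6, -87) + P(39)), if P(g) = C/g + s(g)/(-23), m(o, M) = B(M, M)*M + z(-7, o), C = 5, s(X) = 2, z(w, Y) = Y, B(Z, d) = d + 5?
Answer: 897/6393853 ≈ 0.00014029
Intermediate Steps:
B(Z, d) = 5 + d
m(o, M) = o + M*(5 + M) (m(o, M) = (5 + M)*M + o = M*(5 + M) + o = o + M*(5 + M))
P(g) = -2/23 + 5/g (P(g) = 5/g + 2/(-23) = 5/g + 2*(-1/23) = 5/g - 2/23 = -2/23 + 5/g)
1/(m(-6, -87) + P(39)) = 1/((-6 - 87*(5 - 87)) + (-2/23 + 5/39)) = 1/((-6 - 87*(-82)) + (-2/23 + 5*(1/39))) = 1/((-6 + 7134) + (-2/23 + 5/39)) = 1/(7128 + 37/897) = 1/(6393853/897) = 897/6393853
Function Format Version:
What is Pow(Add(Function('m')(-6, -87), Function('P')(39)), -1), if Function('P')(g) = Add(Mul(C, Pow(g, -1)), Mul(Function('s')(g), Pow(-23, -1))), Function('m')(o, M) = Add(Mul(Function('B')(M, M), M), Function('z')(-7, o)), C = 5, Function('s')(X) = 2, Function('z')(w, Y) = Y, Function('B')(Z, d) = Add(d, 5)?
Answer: Rational(897, 6393853) ≈ 0.00014029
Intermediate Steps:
Function('B')(Z, d) = Add(5, d)
Function('m')(o, M) = Add(o, Mul(M, Add(5, M))) (Function('m')(o, M) = Add(Mul(Add(5, M), M), o) = Add(Mul(M, Add(5, M)), o) = Add(o, Mul(M, Add(5, M))))
Function('P')(g) = Add(Rational(-2, 23), Mul(5, Pow(g, -1))) (Function('P')(g) = Add(Mul(5, Pow(g, -1)), Mul(2, Pow(-23, -1))) = Add(Mul(5, Pow(g, -1)), Mul(2, Rational(-1, 23))) = Add(Mul(5, Pow(g, -1)), Rational(-2, 23)) = Add(Rational(-2, 23), Mul(5, Pow(g, -1))))
Pow(Add(Function('m')(-6, -87), Function('P')(39)), -1) = Pow(Add(Add(-6, Mul(-87, Add(5, -87))), Add(Rational(-2, 23), Mul(5, Pow(39, -1)))), -1) = Pow(Add(Add(-6, Mul(-87, -82)), Add(Rational(-2, 23), Mul(5, Rational(1, 39)))), -1) = Pow(Add(Add(-6, 7134), Add(Rational(-2, 23), Rational(5, 39))), -1) = Pow(Add(7128, Rational(37, 897)), -1) = Pow(Rational(6393853, 897), -1) = Rational(897, 6393853)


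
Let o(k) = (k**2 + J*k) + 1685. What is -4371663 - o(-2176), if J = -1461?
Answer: -12287460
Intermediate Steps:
o(k) = 1685 + k**2 - 1461*k (o(k) = (k**2 - 1461*k) + 1685 = 1685 + k**2 - 1461*k)
-4371663 - o(-2176) = -4371663 - (1685 + (-2176)**2 - 1461*(-2176)) = -4371663 - (1685 + 4734976 + 3179136) = -4371663 - 1*7915797 = -4371663 - 7915797 = -12287460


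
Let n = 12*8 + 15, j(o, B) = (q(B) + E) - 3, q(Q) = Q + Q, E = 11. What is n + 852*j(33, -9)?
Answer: -8409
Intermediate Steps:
q(Q) = 2*Q
j(o, B) = 8 + 2*B (j(o, B) = (2*B + 11) - 3 = (11 + 2*B) - 3 = 8 + 2*B)
n = 111 (n = 96 + 15 = 111)
n + 852*j(33, -9) = 111 + 852*(8 + 2*(-9)) = 111 + 852*(8 - 18) = 111 + 852*(-10) = 111 - 8520 = -8409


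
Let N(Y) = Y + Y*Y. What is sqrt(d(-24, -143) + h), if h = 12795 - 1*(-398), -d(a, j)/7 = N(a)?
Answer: sqrt(9329) ≈ 96.587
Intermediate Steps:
N(Y) = Y + Y**2
d(a, j) = -7*a*(1 + a)
h = 13193 (h = 12795 + 398 = 13193)
sqrt(d(-24, -143) + h) = sqrt(-7*(-24)*(1 - 24) + 13193) = sqrt(-7*(-24)*(-23) + 13193) = sqrt(-3864 + 13193) = sqrt(9329)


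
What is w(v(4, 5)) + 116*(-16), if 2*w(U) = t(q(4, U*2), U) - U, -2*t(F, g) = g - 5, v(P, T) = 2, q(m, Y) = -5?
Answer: -7425/4 ≈ -1856.3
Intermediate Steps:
t(F, g) = 5/2 - g/2 (t(F, g) = -(g - 5)/2 = -(-5 + g)/2 = 5/2 - g/2)
w(U) = 5/4 - 3*U/4 (w(U) = ((5/2 - U/2) - U)/2 = (5/2 - 3*U/2)/2 = 5/4 - 3*U/4)
w(v(4, 5)) + 116*(-16) = (5/4 - ¾*2) + 116*(-16) = (5/4 - 3/2) - 1856 = -¼ - 1856 = -7425/4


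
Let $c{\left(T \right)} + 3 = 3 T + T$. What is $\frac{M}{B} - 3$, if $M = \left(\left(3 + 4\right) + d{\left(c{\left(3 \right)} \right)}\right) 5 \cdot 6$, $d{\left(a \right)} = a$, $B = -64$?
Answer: $- \frac{21}{2} \approx -10.5$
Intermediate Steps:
$c{\left(T \right)} = -3 + 4 T$ ($c{\left(T \right)} = -3 + \left(3 T + T\right) = -3 + 4 T$)
$M = 480$ ($M = \left(\left(3 + 4\right) + \left(-3 + 4 \cdot 3\right)\right) 5 \cdot 6 = \left(7 + \left(-3 + 12\right)\right) 5 \cdot 6 = \left(7 + 9\right) 5 \cdot 6 = 16 \cdot 5 \cdot 6 = 80 \cdot 6 = 480$)
$\frac{M}{B} - 3 = \frac{1}{-64} \cdot 480 - 3 = \left(- \frac{1}{64}\right) 480 - 3 = - \frac{15}{2} - 3 = - \frac{21}{2}$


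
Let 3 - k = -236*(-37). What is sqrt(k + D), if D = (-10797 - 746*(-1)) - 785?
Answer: I*sqrt(19565) ≈ 139.88*I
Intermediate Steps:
D = -10836 (D = (-10797 + 746) - 785 = -10051 - 785 = -10836)
k = -8729 (k = 3 - (-236)*(-37) = 3 - 1*8732 = 3 - 8732 = -8729)
sqrt(k + D) = sqrt(-8729 - 10836) = sqrt(-19565) = I*sqrt(19565)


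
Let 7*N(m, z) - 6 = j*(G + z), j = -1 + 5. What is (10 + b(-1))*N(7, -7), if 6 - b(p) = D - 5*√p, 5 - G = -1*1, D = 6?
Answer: 20/7 + 10*I/7 ≈ 2.8571 + 1.4286*I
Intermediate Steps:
j = 4
G = 6 (G = 5 - (-1) = 5 - 1*(-1) = 5 + 1 = 6)
N(m, z) = 30/7 + 4*z/7 (N(m, z) = 6/7 + (4*(6 + z))/7 = 6/7 + (24 + 4*z)/7 = 6/7 + (24/7 + 4*z/7) = 30/7 + 4*z/7)
b(p) = 5*√p (b(p) = 6 - (6 - 5*√p) = 6 + (-6 + 5*√p) = 5*√p)
(10 + b(-1))*N(7, -7) = (10 + 5*√(-1))*(30/7 + (4/7)*(-7)) = (10 + 5*I)*(30/7 - 4) = (10 + 5*I)*(2/7) = 20/7 + 10*I/7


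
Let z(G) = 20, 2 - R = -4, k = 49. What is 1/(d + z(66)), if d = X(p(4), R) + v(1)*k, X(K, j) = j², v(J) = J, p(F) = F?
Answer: 1/105 ≈ 0.0095238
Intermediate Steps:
R = 6 (R = 2 - 1*(-4) = 2 + 4 = 6)
d = 85 (d = 6² + 1*49 = 36 + 49 = 85)
1/(d + z(66)) = 1/(85 + 20) = 1/105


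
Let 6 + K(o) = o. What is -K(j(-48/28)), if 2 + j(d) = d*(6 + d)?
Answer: 752/49 ≈ 15.347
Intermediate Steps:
j(d) = -2 + d*(6 + d)
K(o) = -6 + o
-K(j(-48/28)) = -(-6 + (-2 + (-48/28)² + 6*(-48/28))) = -(-6 + (-2 + (-48*1/28)² + 6*(-48*1/28))) = -(-6 + (-2 + (-12/7)² + 6*(-12/7))) = -(-6 + (-2 + 144/49 - 72/7)) = -(-6 - 458/49) = -1*(-752/49) = 752/49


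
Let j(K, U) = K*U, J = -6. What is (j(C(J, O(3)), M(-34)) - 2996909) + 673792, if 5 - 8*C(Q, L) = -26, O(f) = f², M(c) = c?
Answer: -9292995/4 ≈ -2.3232e+6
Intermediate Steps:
C(Q, L) = 31/8 (C(Q, L) = 5/8 - ⅛*(-26) = 5/8 + 13/4 = 31/8)
(j(C(J, O(3)), M(-34)) - 2996909) + 673792 = ((31/8)*(-34) - 2996909) + 673792 = (-527/4 - 2996909) + 673792 = -11988163/4 + 673792 = -9292995/4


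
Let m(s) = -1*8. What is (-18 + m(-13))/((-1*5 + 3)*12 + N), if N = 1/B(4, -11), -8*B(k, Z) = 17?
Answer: 17/16 ≈ 1.0625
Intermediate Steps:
B(k, Z) = -17/8 (B(k, Z) = -⅛*17 = -17/8)
m(s) = -8
N = -8/17 (N = 1/(-17/8) = -8/17 ≈ -0.47059)
(-18 + m(-13))/((-1*5 + 3)*12 + N) = (-18 - 8)/((-1*5 + 3)*12 - 8/17) = -26/((-5 + 3)*12 - 8/17) = -26/(-2*12 - 8/17) = -26/(-24 - 8/17) = -26/(-416/17) = -26*(-17/416) = 17/16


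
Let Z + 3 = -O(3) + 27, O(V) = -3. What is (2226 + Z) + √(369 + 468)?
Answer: 2253 + 3*√93 ≈ 2281.9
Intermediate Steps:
Z = 27 (Z = -3 + (-1*(-3) + 27) = -3 + (3 + 27) = -3 + 30 = 27)
(2226 + Z) + √(369 + 468) = (2226 + 27) + √(369 + 468) = 2253 + √837 = 2253 + 3*√93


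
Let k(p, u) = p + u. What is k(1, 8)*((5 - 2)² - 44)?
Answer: -315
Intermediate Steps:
k(1, 8)*((5 - 2)² - 44) = (1 + 8)*((5 - 2)² - 44) = 9*(3² - 44) = 9*(9 - 44) = 9*(-35) = -315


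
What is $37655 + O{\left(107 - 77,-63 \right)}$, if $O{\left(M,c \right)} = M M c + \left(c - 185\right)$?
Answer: $-19293$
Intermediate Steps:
$O{\left(M,c \right)} = -185 + c + c M^{2}$ ($O{\left(M,c \right)} = M^{2} c + \left(-185 + c\right) = c M^{2} + \left(-185 + c\right) = -185 + c + c M^{2}$)
$37655 + O{\left(107 - 77,-63 \right)} = 37655 - \left(248 + 63 \left(107 - 77\right)^{2}\right) = 37655 - \left(248 + 56700\right) = 37655 - 56948 = -19293$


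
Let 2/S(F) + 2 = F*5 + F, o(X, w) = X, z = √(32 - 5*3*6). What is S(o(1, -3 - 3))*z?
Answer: I*√58/2 ≈ 3.8079*I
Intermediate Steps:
z = I*√58 (z = √(32 - 15*6) = √(32 - 90) = √(-58) = I*√58 ≈ 7.6158*I)
S(F) = 2/(-2 + 6*F) (S(F) = 2/(-2 + (F*5 + F)) = 2/(-2 + (5*F + F)) = 2/(-2 + 6*F))
S(o(1, -3 - 3))*z = (I*√58)/(-1 + 3*1) = (I*√58)/(-1 + 3) = (I*√58)/2 = I*√58/2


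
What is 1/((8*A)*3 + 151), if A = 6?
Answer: 1/295 ≈ 0.0033898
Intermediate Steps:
1/((8*A)*3 + 151) = 1/((8*6)*3 + 151) = 1/(48*3 + 151) = 1/(144 + 151) = 1/295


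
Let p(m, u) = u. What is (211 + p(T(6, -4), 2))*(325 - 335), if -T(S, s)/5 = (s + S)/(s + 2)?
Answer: -2130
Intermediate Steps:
T(S, s) = -5*(S + s)/(2 + s) (T(S, s) = -5*(s + S)/(s + 2) = -5*(S + s)/(2 + s))
(211 + p(T(6, -4), 2))*(325 - 335) = (211 + 2)*(325 - 335) = 213*(-10) = -2130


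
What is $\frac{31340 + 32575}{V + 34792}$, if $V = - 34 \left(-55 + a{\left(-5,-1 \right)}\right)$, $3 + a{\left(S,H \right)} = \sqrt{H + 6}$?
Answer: $\frac{587442765}{337896479} + \frac{1086555 \sqrt{5}}{675792958} \approx 1.7421$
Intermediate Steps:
$a{\left(S,H \right)} = -3 + \sqrt{6 + H}$ ($a{\left(S,H \right)} = -3 + \sqrt{H + 6} = -3 + \sqrt{6 + H}$)
$V = 1972 - 34 \sqrt{5}$ ($V = - 34 \left(-55 - \left(3 - \sqrt{6 - 1}\right)\right) = - 34 \left(-55 - \left(3 - \sqrt{5}\right)\right) = - 34 \left(-58 + \sqrt{5}\right) = 1972 - 34 \sqrt{5} \approx 1896.0$)
$\frac{31340 + 32575}{V + 34792} = \frac{31340 + 32575}{\left(1972 - 34 \sqrt{5}\right) + 34792} = \frac{63915}{36764 - 34 \sqrt{5}}$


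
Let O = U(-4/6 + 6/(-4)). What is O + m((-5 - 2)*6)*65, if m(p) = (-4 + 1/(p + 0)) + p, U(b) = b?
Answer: -20956/7 ≈ -2993.7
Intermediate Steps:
O = -13/6 (O = -4/6 + 6/(-4) = -4*1/6 + 6*(-1/4) = -2/3 - 3/2 = -13/6 ≈ -2.1667)
m(p) = -4 + p + 1/p (m(p) = (-4 + 1/p) + p = -4 + p + 1/p)
O + m((-5 - 2)*6)*65 = -13/6 + (-4 + (-5 - 2)*6 + 1/((-5 - 2)*6))*65 = -13/6 + (-4 - 7*6 + 1/(-7*6))*65 = -13/6 + (-4 - 42 + 1/(-42))*65 = -13/6 + (-4 - 42 - 1/42)*65 = -13/6 - 1933/42*65 = -13/6 - 125645/42 = -20956/7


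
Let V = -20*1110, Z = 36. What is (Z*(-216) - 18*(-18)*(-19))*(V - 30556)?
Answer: 734996592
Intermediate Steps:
V = -22200
(Z*(-216) - 18*(-18)*(-19))*(V - 30556) = (36*(-216) - 18*(-18)*(-19))*(-22200 - 30556) = (-7776 + 324*(-19))*(-52756) = (-7776 - 6156)*(-52756) = -13932*(-52756) = 734996592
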